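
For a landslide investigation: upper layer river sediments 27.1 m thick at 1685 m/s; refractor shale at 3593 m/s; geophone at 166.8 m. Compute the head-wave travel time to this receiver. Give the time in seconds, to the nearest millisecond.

θ_c = arcsin(V₁/V₂) = arcsin(1685/3593) = 27.97°, cos θ_c = 0.8832.
Intercept time tᵢ = 2h cos θ_c / V₁ = 2·27.1·0.8832/1685 = 0.02841 s.
t = x/V₂ + tᵢ = 166.8/3593 + 0.02841 = 0.07483 s.

0.075 s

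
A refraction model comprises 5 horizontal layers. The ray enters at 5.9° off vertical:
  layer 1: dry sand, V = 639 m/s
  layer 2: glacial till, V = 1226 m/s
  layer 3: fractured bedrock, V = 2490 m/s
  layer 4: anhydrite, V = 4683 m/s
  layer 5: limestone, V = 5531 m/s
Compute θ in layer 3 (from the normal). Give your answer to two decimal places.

23.61°

Ray parameter p = sin 5.9° / 639 = 1.6086e-04 s/m.
sin θ_3 = p·V_3 = 1.6086e-04 × 2490 = 0.4006.
θ_3 = 23.61° from the vertical.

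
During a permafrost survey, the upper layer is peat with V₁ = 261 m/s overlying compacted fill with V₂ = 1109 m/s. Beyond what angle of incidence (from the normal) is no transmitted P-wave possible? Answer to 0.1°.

Critical incidence: sin θ_c = V₁/V₂ = 261/1109 = 0.2353.
θ_c = arcsin 0.2353 = 13.61°.

13.6°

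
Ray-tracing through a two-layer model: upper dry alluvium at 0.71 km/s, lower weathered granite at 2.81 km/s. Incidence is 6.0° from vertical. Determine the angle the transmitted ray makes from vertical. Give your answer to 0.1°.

Snell's law: sin θ₂ = (V₂/V₁)·sin θ₁ = (2.81/0.71)·sin 6.0° = 0.4137.
θ₂ = arcsin 0.4137 = 24.44° from the normal.

24.4°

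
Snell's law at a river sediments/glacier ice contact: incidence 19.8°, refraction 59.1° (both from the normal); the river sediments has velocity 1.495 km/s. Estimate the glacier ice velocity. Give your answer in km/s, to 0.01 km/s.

3.79 km/s

Snell's law: sin 19.8°/V₁ = sin 59.1°/V₂.
V₂ = V₁·sin 59.1°/sin 19.8° = 1.495 × 2.5331 = 3.79 km/s.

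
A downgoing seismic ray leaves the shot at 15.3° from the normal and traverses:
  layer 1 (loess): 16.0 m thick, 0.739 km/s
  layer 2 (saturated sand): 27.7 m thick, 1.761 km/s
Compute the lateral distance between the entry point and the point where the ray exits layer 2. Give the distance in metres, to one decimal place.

26.8 m

Apply Snell's law at each interface; in layer i the horizontal offset is hᵢ·tan θᵢ.
Layer 1: θ = 15.30°; offset = 16.0·tan 15.30° = 4.377 m.
Layer 2: sin θ = 1.761·sin 15.3°/0.739 = 0.6288, θ = 38.96°; offset = 27.7·tan 38.96° = 22.400 m.
Total horizontal offset = 26.777 m.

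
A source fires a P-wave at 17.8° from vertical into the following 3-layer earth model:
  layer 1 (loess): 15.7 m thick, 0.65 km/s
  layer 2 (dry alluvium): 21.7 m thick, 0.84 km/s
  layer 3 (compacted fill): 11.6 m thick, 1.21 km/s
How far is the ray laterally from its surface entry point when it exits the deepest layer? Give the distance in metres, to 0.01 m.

22.40 m

Apply Snell's law at each interface; in layer i the horizontal offset is hᵢ·tan θᵢ.
Layer 1: θ = 17.80°; offset = 15.7·tan 17.80° = 5.0407 m.
Layer 2: sin θ = 0.84·sin 17.8°/0.65 = 0.3951, θ = 23.27°; offset = 21.7·tan 23.27° = 9.3317 m.
Layer 3: sin θ = 1.21·sin 17.8°/0.65 = 0.5691, θ = 34.68°; offset = 11.6·tan 34.68° = 8.0277 m.
Σ offsets = 22.4001 m.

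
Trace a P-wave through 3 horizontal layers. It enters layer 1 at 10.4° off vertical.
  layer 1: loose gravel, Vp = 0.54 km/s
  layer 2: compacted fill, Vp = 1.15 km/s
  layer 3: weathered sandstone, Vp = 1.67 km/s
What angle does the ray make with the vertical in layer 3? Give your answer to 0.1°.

Snell's law across each interface conserves sin θ / V, so sin θ_3 = V_3·sin θ₁/V₁.
sin θ_3 = 1.67 × sin 10.4° / 0.54 = 0.5583.
θ_3 = arcsin 0.5583 = 33.94°.

33.9°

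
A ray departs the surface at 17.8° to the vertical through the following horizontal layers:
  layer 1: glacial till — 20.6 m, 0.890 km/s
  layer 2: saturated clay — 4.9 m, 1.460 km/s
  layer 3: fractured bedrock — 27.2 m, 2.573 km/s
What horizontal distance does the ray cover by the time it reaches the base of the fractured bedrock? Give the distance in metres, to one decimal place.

60.8 m

Apply Snell's law at each interface; in layer i the horizontal offset is hᵢ·tan θᵢ.
Layer 1: θ = 17.80°; offset = 20.6·tan 17.80° = 6.614 m.
Layer 2: sin θ = 1.460·sin 17.8°/0.890 = 0.5015, θ = 30.10°; offset = 4.9·tan 30.10° = 2.840 m.
Layer 3: sin θ = 2.573·sin 17.8°/0.890 = 0.8838, θ = 62.10°; offset = 27.2·tan 62.10° = 51.373 m.
Total horizontal offset = 60.827 m.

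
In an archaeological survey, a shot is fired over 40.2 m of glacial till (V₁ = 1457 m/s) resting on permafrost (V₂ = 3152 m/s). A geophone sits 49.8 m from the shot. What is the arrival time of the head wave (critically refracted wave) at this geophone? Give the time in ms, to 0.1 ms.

t = x/V₂ + 2h·√(V₂²−V₁²)/(V₁V₂).
√(V₂²−V₁²) = √(3152²−1457²) = 2795.0 m/s; delay term = 2·40.2·2795.0/(1457·3152) = 0.04893 s.
t = 49.8/3152 + 0.04893 = 0.06473 s.

64.7 ms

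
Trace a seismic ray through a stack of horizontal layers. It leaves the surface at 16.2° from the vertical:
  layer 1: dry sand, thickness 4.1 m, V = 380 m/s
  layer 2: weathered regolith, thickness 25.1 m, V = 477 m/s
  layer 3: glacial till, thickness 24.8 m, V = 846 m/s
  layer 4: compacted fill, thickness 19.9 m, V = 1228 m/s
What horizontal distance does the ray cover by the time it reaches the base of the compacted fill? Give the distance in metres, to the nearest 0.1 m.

Apply Snell's law at each interface; in layer i the horizontal offset is hᵢ·tan θᵢ.
Layer 1: θ = 16.20°; offset = 4.1·tan 16.20° = 1.191 m.
Layer 2: sin θ = 477·sin 16.2°/380 = 0.3502, θ = 20.50°; offset = 25.1·tan 20.50° = 9.385 m.
Layer 3: sin θ = 846·sin 16.2°/380 = 0.6211, θ = 38.40°; offset = 24.8·tan 38.40° = 19.655 m.
Layer 4: sin θ = 1228·sin 16.2°/380 = 0.9016, θ = 64.37°; offset = 19.9·tan 64.37° = 41.473 m.
Summing the layer offsets gives 71.703 m.

71.7 m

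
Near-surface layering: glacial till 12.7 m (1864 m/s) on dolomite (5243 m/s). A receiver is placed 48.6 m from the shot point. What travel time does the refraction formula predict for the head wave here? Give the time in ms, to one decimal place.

22.0 ms

t = x/V₂ + 2h·√(V₂²−V₁²)/(V₁V₂).
√(V₂²−V₁²) = √(5243²−1864²) = 4900.5 m/s; delay term = 2·12.7·4900.5/(1864·5243) = 0.01274 s.
t = 48.6/5243 + 0.01274 = 0.02201 s.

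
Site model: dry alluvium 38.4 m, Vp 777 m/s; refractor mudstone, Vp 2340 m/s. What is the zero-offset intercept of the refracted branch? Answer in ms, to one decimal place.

93.2 ms

θ_c = arcsin(V₁/V₂) = arcsin(777/2340) = 19.39°; cos θ_c = 0.9433.
tᵢ = 2h·cos θ_c / V₁ = 2·38.4·0.9433 / 777 = 0.09323 s.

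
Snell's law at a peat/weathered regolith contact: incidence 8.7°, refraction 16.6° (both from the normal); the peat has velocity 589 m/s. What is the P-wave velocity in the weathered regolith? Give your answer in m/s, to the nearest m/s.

1112 m/s

Snell's law: sin 8.7°/V₁ = sin 16.6°/V₂.
V₂ = V₁·sin 16.6°/sin 8.7° = 589 × 1.8887 = 1112.45 m/s.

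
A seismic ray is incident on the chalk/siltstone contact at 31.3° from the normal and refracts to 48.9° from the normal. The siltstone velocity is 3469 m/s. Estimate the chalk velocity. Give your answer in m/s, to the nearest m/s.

2392 m/s

sin 31.3° = 0.5195; sin 48.9° = 0.7536.
V₁ = V₂·(sin θ₁/sin θ₂) = 3469·(0.5195/0.7536) = 2391.59 m/s.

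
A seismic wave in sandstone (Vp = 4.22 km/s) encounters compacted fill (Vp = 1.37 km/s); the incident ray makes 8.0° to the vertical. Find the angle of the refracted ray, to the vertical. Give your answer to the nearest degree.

Snell's law: sin θ₂ = (V₂/V₁)·sin θ₁ = (1.37/4.22)·sin 8.0° = 0.0452.
θ₂ = sin⁻¹(0.0452) = 2.59° (from vertical).

3°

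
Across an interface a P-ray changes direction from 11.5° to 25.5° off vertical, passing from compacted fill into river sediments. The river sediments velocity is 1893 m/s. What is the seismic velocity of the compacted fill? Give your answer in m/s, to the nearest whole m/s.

877 m/s

sin 11.5° = 0.1994; sin 25.5° = 0.4305.
V₁ = V₂·(sin θ₁/sin θ₂) = 1893·(0.1994/0.4305) = 876.64 m/s.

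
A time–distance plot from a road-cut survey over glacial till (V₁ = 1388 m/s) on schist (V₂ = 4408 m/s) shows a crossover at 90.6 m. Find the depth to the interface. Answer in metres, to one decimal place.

32.7 m

x_cross = 2h·√((V₂+V₁)/(V₂−V₁)) → h = x_cross / (2·√((V₂+V₁)/(V₂−V₁))).
√((V₂+V₁)/(V₂−V₁)) = √((4408+1388)/(4408−1388)) = 1.3854.
h = 90.6 / (2·1.3854) = 32.70 m.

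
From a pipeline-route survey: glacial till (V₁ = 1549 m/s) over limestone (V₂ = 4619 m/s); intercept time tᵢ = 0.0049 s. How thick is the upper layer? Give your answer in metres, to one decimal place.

h = tᵢ·V₁·V₂ / (2·√(V₂²−V₁²)).
√(V₂²−V₁²) = √(4619² − 1549²) = 4351.5 m/s.
h = 0.0049 s × 1549 × 4619 / (2 × 4351.5) = 4.03 m.

4.0 m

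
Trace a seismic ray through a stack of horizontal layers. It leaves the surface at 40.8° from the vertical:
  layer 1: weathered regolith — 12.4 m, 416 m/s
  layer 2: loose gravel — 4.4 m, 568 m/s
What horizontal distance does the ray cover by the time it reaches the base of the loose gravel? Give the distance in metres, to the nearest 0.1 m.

Apply Snell's law at each interface; in layer i the horizontal offset is hᵢ·tan θᵢ.
Layer 1: θ = 40.80°; offset = 12.4·tan 40.80° = 10.703 m.
Layer 2: sin θ = 568·sin 40.8°/416 = 0.8922, θ = 63.15°; offset = 4.4·tan 63.15° = 8.691 m.
Total horizontal offset = 19.394 m.

19.4 m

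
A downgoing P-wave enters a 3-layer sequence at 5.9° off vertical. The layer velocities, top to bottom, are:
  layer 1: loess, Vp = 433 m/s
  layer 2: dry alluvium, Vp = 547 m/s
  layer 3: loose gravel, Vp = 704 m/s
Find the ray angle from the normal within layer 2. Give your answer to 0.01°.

Snell's law across each interface conserves sin θ / V, so sin θ_2 = V_2·sin θ₁/V₁.
sin θ_2 = 547 × sin 5.9° / 433 = 0.1299.
θ_2 = 7.46° from the vertical.

7.46°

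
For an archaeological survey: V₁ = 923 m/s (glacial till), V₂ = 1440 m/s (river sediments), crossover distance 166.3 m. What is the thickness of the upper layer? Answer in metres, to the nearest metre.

39 m

h = (x_cross/2)·√((V₂−V₁)/(V₂+V₁)).
(V₂−V₁)/(V₂+V₁) = (1440−923)/(1440+923) = 0.2188; √ = 0.4677.
h = (166.3/2)·0.4677 = 38.89 m.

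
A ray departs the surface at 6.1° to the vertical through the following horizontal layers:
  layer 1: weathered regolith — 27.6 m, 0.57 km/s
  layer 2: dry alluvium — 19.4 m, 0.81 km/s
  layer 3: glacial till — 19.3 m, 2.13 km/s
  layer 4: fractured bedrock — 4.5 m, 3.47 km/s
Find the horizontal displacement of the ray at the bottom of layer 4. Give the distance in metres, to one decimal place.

Ray parameter p = sin 6.1° / 0.57 km/s = 1.8643e-01 s/km.
Layer 1: θ = 6.10°; offset = 27.6·tan 6.10° = 2.950 m.
Layer 2: sin θ = p·0.81 = 0.1510 → θ = 8.69°; offset = 19.4·tan 8.69° = 2.964 m.
Layer 3: sin θ = p·2.13 = 0.3971 → θ = 23.40°; offset = 19.3·tan 23.40° = 8.350 m.
Layer 4: sin θ = p·3.47 = 0.6469 → θ = 40.31°; offset = 4.5·tan 40.31° = 3.817 m.
Total horizontal offset = 18.081 m.

18.1 m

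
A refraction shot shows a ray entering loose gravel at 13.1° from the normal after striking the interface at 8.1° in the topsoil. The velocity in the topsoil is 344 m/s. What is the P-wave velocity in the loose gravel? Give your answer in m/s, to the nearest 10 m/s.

sin 8.1° = 0.1409; sin 13.1° = 0.2267.
V₂ = V₁·(sin θ₂/sin θ₁) = 344·(0.2267/0.1409) = 553.35 m/s.

550 m/s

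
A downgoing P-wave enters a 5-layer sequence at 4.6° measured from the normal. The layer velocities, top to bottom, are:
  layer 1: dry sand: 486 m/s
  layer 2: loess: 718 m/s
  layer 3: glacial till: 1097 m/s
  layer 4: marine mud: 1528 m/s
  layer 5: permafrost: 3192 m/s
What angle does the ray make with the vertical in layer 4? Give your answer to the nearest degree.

15°

Snell's law across each interface conserves sin θ / V, so sin θ_4 = V_4·sin θ₁/V₁.
sin θ_4 = 1528 × sin 4.6° / 486 = 0.2521.
θ_4 = arcsin 0.2521 = 14.60°.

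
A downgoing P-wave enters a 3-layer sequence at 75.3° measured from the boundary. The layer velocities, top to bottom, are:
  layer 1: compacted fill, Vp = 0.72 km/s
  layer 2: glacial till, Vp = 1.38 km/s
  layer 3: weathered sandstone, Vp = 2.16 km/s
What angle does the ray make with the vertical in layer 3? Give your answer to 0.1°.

49.6°

From the normal: θ₁ = 90° − 75.3° = 14.7°.
Snell's law across each interface conserves sin θ / V, so sin θ_3 = V_3·sin θ₁/V₁.
sin θ_3 = 2.16 × sin 14.7° / 0.72 = 0.7613.
θ_3 = arcsin 0.7613 = 49.58°.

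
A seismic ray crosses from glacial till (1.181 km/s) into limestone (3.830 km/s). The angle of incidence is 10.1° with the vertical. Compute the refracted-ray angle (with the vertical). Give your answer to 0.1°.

Snell's law: sin θ₂ = (V₂/V₁)·sin θ₁ = (3.830/1.181)·sin 10.1° = 0.5687.
θ₂ = sin⁻¹(0.5687) = 34.66° (from vertical).

34.7°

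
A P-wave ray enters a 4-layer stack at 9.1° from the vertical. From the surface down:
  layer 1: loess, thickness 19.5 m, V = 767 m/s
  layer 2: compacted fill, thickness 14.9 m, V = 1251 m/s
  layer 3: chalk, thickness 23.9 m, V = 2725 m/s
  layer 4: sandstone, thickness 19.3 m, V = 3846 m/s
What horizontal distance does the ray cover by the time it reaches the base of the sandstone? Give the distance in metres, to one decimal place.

Ray parameter p = sin 9.1° / 767 m/s = 2.0620e-04 s/m.
Layer 1: θ = 9.10°; offset = 19.5·tan 9.10° = 3.123 m.
Layer 2: sin θ = p·1251 = 0.2580 → θ = 14.95°; offset = 14.9·tan 14.95° = 3.978 m.
Layer 3: sin θ = p·2725 = 0.5619 → θ = 34.19°; offset = 23.9·tan 34.19° = 16.235 m.
Layer 4: sin θ = p·3846 = 0.7931 → θ = 52.47°; offset = 19.3·tan 52.47° = 25.127 m.
Total horizontal offset = 48.464 m.

48.5 m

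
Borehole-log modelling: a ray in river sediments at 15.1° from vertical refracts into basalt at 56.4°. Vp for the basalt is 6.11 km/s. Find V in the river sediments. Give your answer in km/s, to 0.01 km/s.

sin 15.1° = 0.2605; sin 56.4° = 0.8329.
V₁ = V₂·(sin θ₁/sin θ₂) = 6.11·(0.2605/0.8329) = 1.91 km/s.

1.91 km/s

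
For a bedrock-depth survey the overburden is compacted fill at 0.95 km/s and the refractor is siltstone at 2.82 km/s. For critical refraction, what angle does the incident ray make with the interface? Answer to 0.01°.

70.31°

Critical incidence: sin θ_c = V₁/V₂ = 0.95/2.82 = 0.3369.
θ_c = arcsin 0.3369 = 19.69°.
Measured from the interface: 90° − 19.69° = 70.31°.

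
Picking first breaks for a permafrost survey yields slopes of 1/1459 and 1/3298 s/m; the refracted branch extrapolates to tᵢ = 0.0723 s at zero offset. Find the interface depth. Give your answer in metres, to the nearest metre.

h = tᵢ·V₁·V₂ / (2·√(V₂²−V₁²)).
√(V₂²−V₁²) = √(3298² − 1459²) = 2957.7 m/s.
h = 0.0723 s × 1459 × 3298 / (2 × 2957.7) = 58.81 m.

59 m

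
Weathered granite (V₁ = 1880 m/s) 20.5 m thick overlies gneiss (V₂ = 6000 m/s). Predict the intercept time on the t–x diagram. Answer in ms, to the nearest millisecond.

21 ms

θ_c = arcsin(V₁/V₂) = arcsin(1880/6000) = 18.26°; cos θ_c = 0.9496.
tᵢ = 2h·cos θ_c / V₁ = 2·20.5·0.9496 / 1880 = 0.02071 s.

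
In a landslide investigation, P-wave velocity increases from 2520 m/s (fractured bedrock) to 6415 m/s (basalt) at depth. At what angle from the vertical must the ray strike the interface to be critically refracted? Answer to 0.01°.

At critical incidence the refracted ray runs along the interface (θ₂ = 90°), so sin θ_c = V₁/V₂.
θ_c = arcsin(2520/6415) = arcsin 0.3928 = 23.13°.

23.13°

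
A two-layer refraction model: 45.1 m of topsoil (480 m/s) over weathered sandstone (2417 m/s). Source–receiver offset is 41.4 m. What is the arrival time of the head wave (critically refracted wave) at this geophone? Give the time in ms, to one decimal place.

t = x/V₂ + 2h·√(V₂²−V₁²)/(V₁V₂).
√(V₂²−V₁²) = √(2417²−480²) = 2368.9 m/s; delay term = 2·45.1·2368.9/(480·2417) = 0.18417 s.
t = 41.4/2417 + 0.18417 = 0.20130 s.

201.3 ms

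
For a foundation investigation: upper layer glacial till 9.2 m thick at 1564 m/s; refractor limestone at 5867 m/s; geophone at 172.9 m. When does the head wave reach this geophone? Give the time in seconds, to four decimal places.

0.0408 s

t = x/V₂ + 2h·√(V₂²−V₁²)/(V₁V₂).
√(V₂²−V₁²) = √(5867²−1564²) = 5654.7 m/s; delay term = 2·9.2·5654.7/(1564·5867) = 0.01134 s.
t = 172.9/5867 + 0.01134 = 0.04081 s.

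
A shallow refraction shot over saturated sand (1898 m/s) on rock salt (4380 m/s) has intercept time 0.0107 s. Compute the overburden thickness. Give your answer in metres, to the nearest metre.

h = tᵢ·V₁·V₂ / (2·√(V₂²−V₁²)).
√(V₂²−V₁²) = √(4380² − 1898²) = 3947.4 m/s.
h = 0.0107 s × 1898 × 4380 / (2 × 3947.4) = 11.27 m.

11 m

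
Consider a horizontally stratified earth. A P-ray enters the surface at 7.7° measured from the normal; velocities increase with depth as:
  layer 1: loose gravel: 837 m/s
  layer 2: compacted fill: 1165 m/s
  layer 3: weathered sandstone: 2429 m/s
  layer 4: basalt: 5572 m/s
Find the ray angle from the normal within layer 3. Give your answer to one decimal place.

Snell's law across each interface conserves sin θ / V, so sin θ_3 = V_3·sin θ₁/V₁.
sin θ_3 = 2429 × sin 7.7° / 837 = 0.3888.
θ_3 = arcsin 0.3888 = 22.88°.

22.9°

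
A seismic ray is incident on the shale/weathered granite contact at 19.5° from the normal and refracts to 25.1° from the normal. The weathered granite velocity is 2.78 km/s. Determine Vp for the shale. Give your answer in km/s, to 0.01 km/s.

sin 19.5° = 0.3338; sin 25.1° = 0.4242.
V₁ = V₂·(sin θ₁/sin θ₂) = 2.78·(0.3338/0.4242) = 2.19 km/s.

2.19 km/s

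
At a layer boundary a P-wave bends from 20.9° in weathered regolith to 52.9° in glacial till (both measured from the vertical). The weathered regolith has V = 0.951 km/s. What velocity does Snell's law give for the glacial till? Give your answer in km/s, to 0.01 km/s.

Snell's law: sin 20.9°/V₁ = sin 52.9°/V₂.
V₂ = V₁·sin 52.9°/sin 20.9° = 0.951 × 2.2358 = 2.13 km/s.

2.13 km/s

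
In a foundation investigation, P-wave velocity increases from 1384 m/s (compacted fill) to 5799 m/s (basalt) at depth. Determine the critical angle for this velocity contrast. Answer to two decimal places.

At critical incidence the refracted ray runs along the interface (θ₂ = 90°), so sin θ_c = V₁/V₂.
θ_c = arcsin(1384/5799) = arcsin 0.2387 = 13.81°.

13.81°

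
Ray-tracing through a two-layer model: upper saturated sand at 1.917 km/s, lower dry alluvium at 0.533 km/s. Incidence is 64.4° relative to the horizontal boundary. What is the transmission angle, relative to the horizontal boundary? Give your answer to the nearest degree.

83°

Angle from the normal: 90° − 64.4° = 25.6°.
Snell's law: sin θ₂ = (V₂/V₁)·sin θ₁ = (0.533/1.917)·sin 25.6° = 0.1201.
θ₂ = sin⁻¹(0.1201) = 6.90° (from vertical).
From the interface: 90° − 6.90° = 83.10°.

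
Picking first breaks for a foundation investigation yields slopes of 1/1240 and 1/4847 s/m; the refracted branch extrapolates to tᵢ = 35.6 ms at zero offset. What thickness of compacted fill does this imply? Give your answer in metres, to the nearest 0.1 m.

22.8 m

θ_c = arcsin(1240/4847) = 14.82°; cos θ_c = 0.9667.
tᵢ = 2h cos θ_c/V₁ ⇒ h = tᵢ·V₁/(2 cos θ_c) = 0.0356·1240/(2·0.9667) = 22.83 m.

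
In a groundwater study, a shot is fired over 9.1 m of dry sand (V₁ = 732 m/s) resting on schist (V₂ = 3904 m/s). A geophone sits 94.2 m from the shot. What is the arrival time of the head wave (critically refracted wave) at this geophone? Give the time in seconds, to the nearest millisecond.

t = x/V₂ + 2h·√(V₂²−V₁²)/(V₁V₂).
√(V₂²−V₁²) = √(3904²−732²) = 3834.8 m/s; delay term = 2·9.1·3834.8/(732·3904) = 0.02442 s.
t = 94.2/3904 + 0.02442 = 0.04855 s.

0.049 s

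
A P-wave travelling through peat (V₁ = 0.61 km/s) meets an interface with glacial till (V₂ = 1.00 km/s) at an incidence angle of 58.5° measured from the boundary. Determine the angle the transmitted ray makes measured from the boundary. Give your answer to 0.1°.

Convert to the normal: θ₁ = 90° − 58.5° = 31.5°.
sin θ₁/V₁ = sin θ₂/V₂ ⇒ sin θ₂ = 1.00·sin 31.5°/0.61 = 1.00·0.5225/0.61 = 0.8566.
θ₂ = arcsin 0.8566 = 58.93° from the normal.
From the interface: 90° − 58.93° = 31.07°.

31.1°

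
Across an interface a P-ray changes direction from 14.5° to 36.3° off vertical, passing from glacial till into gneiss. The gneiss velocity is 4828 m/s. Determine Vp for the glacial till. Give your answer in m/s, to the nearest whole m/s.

Snell's law: sin 14.5°/V₁ = sin 36.3°/V₂.
V₁ = V₂·sin 14.5°/sin 36.3° = 4828 × 0.4229 = 2041.90 m/s.

2042 m/s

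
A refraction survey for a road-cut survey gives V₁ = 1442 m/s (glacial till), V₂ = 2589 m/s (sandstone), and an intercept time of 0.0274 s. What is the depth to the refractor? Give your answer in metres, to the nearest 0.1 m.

h = tᵢ·V₁·V₂ / (2·√(V₂²−V₁²)).
√(V₂²−V₁²) = √(2589² − 1442²) = 2150.2 m/s.
h = 0.0274 s × 1442 × 2589 / (2 × 2150.2) = 23.79 m.

23.8 m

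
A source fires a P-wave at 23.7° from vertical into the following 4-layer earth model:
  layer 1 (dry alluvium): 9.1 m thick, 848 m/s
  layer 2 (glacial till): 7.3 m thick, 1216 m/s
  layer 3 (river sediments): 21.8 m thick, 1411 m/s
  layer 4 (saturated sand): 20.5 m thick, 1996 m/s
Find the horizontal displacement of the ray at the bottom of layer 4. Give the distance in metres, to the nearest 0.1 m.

p = sin θ₁/V₁ = sin 23.7°/848 = 4.7400e-04 s/m is conserved through the stack.
Layer 1: θ = 23.70°; offset = 9.1·tan 23.70° = 3.995 m.
Layer 2: sin θ = p·1216 = 0.5764 → θ = 35.20°; offset = 7.3·tan 35.20° = 5.149 m.
Layer 3: sin θ = p·1411 = 0.6688 → θ = 41.98°; offset = 21.8·tan 41.98° = 19.612 m.
Layer 4: sin θ = p·1996 = 0.9461 → θ = 71.10°; offset = 20.5·tan 71.10° = 59.881 m.
Total horizontal offset = 88.636 m.

88.6 m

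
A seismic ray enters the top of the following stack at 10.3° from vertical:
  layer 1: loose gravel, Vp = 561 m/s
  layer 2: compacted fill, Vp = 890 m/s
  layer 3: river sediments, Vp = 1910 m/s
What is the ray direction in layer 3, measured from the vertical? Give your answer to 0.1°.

37.5°

Ray parameter p = sin 10.3° / 561 = 3.1872e-04 s/m.
sin θ_3 = p·V_3 = 3.1872e-04 × 1910 = 0.6088.
θ_3 = arcsin 0.6088 = 37.50°.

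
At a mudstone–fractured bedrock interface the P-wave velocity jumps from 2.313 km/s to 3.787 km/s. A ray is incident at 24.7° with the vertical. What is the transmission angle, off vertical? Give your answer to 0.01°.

sin θ₁/V₁ = sin θ₂/V₂ ⇒ sin θ₂ = 3.787·sin 24.7°/2.313 = 3.787·0.4179/2.313 = 0.6842.
θ₂ = sin⁻¹(0.6842) = 43.17° (from vertical).

43.17°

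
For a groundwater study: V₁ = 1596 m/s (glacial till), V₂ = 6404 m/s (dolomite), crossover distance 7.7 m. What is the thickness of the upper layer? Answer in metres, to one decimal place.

h = (x_cross/2)·√((V₂−V₁)/(V₂+V₁)).
(V₂−V₁)/(V₂+V₁) = (6404−1596)/(6404+1596) = 0.6010; √ = 0.7752.
h = (7.7/2)·0.7752 = 2.98 m.

3.0 m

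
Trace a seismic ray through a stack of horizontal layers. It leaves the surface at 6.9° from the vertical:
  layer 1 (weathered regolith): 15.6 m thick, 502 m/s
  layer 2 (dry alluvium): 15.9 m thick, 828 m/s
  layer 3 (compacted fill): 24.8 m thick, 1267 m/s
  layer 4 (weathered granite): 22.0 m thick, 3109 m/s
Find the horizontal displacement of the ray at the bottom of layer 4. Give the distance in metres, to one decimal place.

37.5 m

Apply Snell's law at each interface; in layer i the horizontal offset is hᵢ·tan θᵢ.
Layer 1: θ = 6.90°; offset = 15.6·tan 6.90° = 1.888 m.
Layer 2: sin θ = 828·sin 6.9°/502 = 0.1982, θ = 11.43°; offset = 15.9·tan 11.43° = 3.214 m.
Layer 3: sin θ = 1267·sin 6.9°/502 = 0.3032, θ = 17.65°; offset = 24.8·tan 17.65° = 7.891 m.
Layer 4: sin θ = 3109·sin 6.9°/502 = 0.7440, θ = 48.08°; offset = 22.0·tan 48.08° = 24.499 m.
Summing the layer offsets gives 37.492 m.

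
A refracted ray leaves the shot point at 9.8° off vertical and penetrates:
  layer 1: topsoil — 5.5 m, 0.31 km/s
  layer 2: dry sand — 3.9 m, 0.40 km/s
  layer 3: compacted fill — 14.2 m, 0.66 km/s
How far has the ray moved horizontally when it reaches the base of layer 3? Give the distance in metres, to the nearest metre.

7 m

p = sin θ₁/V₁ = sin 9.8°/0.31 = 5.4906e-01 s/km is conserved through the stack.
Layer 1: θ = 9.80°; offset = 5.5·tan 9.80° = 0.950 m.
Layer 2: sin θ = p·0.40 = 0.2196 → θ = 12.69°; offset = 3.9·tan 12.69° = 0.878 m.
Layer 3: sin θ = p·0.66 = 0.3624 → θ = 21.25°; offset = 14.2·tan 21.25° = 5.521 m.
Summing the layer offsets gives 7.349 m.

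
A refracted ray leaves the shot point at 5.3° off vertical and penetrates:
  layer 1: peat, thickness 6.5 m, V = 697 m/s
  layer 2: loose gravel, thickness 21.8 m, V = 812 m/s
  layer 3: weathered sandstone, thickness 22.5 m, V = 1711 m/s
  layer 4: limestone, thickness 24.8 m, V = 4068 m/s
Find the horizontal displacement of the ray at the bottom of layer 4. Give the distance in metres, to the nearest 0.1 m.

Ray parameter p = sin 5.3° / 697 m/s = 1.3253e-04 s/m.
Layer 1: θ = 5.30°; offset = 6.5·tan 5.30° = 0.603 m.
Layer 2: sin θ = p·812 = 0.1076 → θ = 6.18°; offset = 21.8·tan 6.18° = 2.360 m.
Layer 3: sin θ = p·1711 = 0.2268 → θ = 13.11°; offset = 22.5·tan 13.11° = 5.238 m.
Layer 4: sin θ = p·4068 = 0.5391 → θ = 32.62°; offset = 24.8·tan 32.62° = 15.875 m.
Σ offsets = 24.076 m.

24.1 m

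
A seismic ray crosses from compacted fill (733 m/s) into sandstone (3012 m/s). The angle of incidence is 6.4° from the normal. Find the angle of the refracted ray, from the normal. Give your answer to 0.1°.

27.3°

sin θ₁/V₁ = sin θ₂/V₂ ⇒ sin θ₂ = 3012·sin 6.4°/733 = 3012·0.1115/733 = 0.4580.
θ₂ = sin⁻¹(0.4580) = 27.26° (from vertical).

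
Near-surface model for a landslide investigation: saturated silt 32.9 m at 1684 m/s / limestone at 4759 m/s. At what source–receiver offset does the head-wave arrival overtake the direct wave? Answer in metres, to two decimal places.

95.25 m

x_cross = 2h·√((V₂+V₁)/(V₂−V₁)).
(V₂+V₁)/(V₂−V₁) = (4759+1684)/(4759−1684) = 2.0953; √ = 1.4475.
x_cross = 2·32.9·1.4475 = 95.25 m.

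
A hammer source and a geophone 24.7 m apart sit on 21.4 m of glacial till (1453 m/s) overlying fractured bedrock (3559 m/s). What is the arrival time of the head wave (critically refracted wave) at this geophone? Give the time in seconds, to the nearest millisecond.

t = x/V₂ + 2h·√(V₂²−V₁²)/(V₁V₂).
√(V₂²−V₁²) = √(3559²−1453²) = 3248.9 m/s; delay term = 2·21.4·3248.9/(1453·3559) = 0.02689 s.
t = 24.7/3559 + 0.02689 = 0.03383 s.

0.034 s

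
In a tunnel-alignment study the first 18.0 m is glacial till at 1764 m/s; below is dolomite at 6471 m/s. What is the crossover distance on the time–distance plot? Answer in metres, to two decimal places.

θ_c = arcsin(1764/6471) = 15.82°, so cos θ_c = 0.9621 and tᵢ = 2h cos θ_c/V₁ = 0.0196 s.
At crossover x/V₁ = x/V₂ + tᵢ ⇒ x = tᵢ/(1/V₁ − 1/V₂) = 0.01964/(5.6689e-04 − 1.5454e-04) = 47.62 m.

47.62 m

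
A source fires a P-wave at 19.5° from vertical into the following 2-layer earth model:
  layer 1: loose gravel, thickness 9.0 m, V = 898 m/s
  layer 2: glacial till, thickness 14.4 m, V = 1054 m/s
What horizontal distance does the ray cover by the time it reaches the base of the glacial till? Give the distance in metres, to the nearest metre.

Ray parameter p = sin 19.5° / 898 m/s = 3.7172e-04 s/m.
Layer 1: θ = 19.50°; offset = 9.0·tan 19.50° = 3.187 m.
Layer 2: sin θ = p·1054 = 0.3918 → θ = 23.07°; offset = 14.4·tan 23.07° = 6.132 m.
Total horizontal offset = 9.319 m.

9 m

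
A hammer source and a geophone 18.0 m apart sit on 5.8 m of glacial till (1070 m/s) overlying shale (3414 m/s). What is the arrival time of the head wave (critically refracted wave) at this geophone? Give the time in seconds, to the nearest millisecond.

t = x/V₂ + 2h·√(V₂²−V₁²)/(V₁V₂).
√(V₂²−V₁²) = √(3414²−1070²) = 3242.0 m/s; delay term = 2·5.8·3242.0/(1070·3414) = 0.01029 s.
t = 18.0/3414 + 0.01029 = 0.01557 s.

0.016 s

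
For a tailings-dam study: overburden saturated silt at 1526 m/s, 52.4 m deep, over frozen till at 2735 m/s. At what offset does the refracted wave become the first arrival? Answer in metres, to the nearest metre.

θ_c = arcsin(1526/2735) = 33.91°, so cos θ_c = 0.8299 and tᵢ = 2h cos θ_c/V₁ = 0.0570 s.
At crossover x/V₁ = x/V₂ + tᵢ ⇒ x = tᵢ/(1/V₁ − 1/V₂) = 0.05699/(6.5531e-04 − 3.6563e-04) = 196.75 m.

197 m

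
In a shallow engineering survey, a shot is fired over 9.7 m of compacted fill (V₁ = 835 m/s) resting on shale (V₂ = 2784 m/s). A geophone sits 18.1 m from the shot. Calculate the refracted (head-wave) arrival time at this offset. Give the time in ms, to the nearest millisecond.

29 ms

θ_c = arcsin(V₁/V₂) = arcsin(835/2784) = 17.45°, cos θ_c = 0.9540.
Intercept time tᵢ = 2h cos θ_c / V₁ = 2·9.7·0.9540/835 = 0.02216 s.
t = x/V₂ + tᵢ = 18.1/2784 + 0.02216 = 0.02867 s.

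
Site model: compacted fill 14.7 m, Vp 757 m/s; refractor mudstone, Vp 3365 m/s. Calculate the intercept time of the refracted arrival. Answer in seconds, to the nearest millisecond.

θ_c = arcsin(V₁/V₂) = arcsin(757/3365) = 13.00°; cos θ_c = 0.9744.
tᵢ = 2h·cos θ_c / V₁ = 2·14.7·0.9744 / 757 = 0.03784 s.

0.038 s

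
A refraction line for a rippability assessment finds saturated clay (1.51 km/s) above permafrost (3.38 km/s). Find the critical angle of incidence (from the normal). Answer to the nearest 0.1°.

26.5°

At critical incidence the refracted ray runs along the interface (θ₂ = 90°), so sin θ_c = V₁/V₂.
θ_c = arcsin(1.51/3.38) = arcsin 0.4467 = 26.54°.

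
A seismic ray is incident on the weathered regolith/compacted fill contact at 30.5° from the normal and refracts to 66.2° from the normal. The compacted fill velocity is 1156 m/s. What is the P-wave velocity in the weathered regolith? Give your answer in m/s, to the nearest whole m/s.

641 m/s

sin 30.5° = 0.5075; sin 66.2° = 0.9150.
V₁ = V₂·(sin θ₁/sin θ₂) = 1156·(0.5075/0.9150) = 641.25 m/s.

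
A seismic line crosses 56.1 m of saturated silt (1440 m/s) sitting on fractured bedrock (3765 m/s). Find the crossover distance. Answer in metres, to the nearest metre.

x_cross = 2h·√((V₂+V₁)/(V₂−V₁)).
(V₂+V₁)/(V₂−V₁) = (3765+1440)/(3765−1440) = 2.2387; √ = 1.4962.
x_cross = 2·56.1·1.4962 = 167.88 m.

168 m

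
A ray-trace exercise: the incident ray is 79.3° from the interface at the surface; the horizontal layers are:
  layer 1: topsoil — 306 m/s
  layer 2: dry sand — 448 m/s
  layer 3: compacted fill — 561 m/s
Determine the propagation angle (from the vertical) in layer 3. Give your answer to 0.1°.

From the normal: θ₁ = 90° − 79.3° = 10.7°.
Ray parameter p = sin 10.7° / 306 = 6.0675e-04 s/m.
sin θ_3 = p·V_3 = 6.0675e-04 × 561 = 0.3404.
θ_3 = arcsin 0.3404 = 19.90°.

19.9°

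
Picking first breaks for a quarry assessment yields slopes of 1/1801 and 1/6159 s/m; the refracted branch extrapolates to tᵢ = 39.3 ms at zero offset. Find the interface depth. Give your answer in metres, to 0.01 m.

37.01 m

θ_c = arcsin(1801/6159) = 17.00°; cos θ_c = 0.9563.
tᵢ = 2h cos θ_c/V₁ ⇒ h = tᵢ·V₁/(2 cos θ_c) = 0.0393·1801/(2·0.9563) = 37.01 m.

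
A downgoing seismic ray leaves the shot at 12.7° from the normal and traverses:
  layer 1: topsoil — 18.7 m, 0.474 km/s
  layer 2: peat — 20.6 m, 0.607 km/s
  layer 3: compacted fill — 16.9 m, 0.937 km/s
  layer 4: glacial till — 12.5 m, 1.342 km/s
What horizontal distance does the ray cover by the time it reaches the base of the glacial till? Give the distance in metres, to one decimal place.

Ray parameter p = sin 12.7° / 0.474 km/s = 4.6381e-01 s/km.
Layer 1: θ = 12.70°; offset = 18.7·tan 12.70° = 4.214 m.
Layer 2: sin θ = p·0.607 = 0.2815 → θ = 16.35°; offset = 20.6·tan 16.35° = 6.044 m.
Layer 3: sin θ = p·0.937 = 0.4346 → θ = 25.76°; offset = 16.9·tan 25.76° = 8.155 m.
Layer 4: sin θ = p·1.342 = 0.6224 → θ = 38.49°; offset = 12.5·tan 38.49° = 9.941 m.
Summing the layer offsets gives 28.354 m.

28.4 m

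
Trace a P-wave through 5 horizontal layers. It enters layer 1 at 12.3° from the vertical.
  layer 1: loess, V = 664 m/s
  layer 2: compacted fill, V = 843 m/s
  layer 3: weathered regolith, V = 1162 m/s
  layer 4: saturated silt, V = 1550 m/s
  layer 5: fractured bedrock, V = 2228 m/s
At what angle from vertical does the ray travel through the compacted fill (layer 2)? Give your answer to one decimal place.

15.7°

Ray parameter p = sin 12.3° / 664 = 3.2083e-04 s/m.
sin θ_2 = p·V_2 = 3.2083e-04 × 843 = 0.2705.
θ_2 = 15.69° from the vertical.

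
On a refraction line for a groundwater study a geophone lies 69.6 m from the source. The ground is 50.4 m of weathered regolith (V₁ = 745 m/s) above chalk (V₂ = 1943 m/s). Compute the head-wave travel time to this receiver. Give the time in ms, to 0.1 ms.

θ_c = arcsin(V₁/V₂) = arcsin(745/1943) = 22.55°, cos θ_c = 0.9236.
Intercept time tᵢ = 2h cos θ_c / V₁ = 2·50.4·0.9236/745 = 0.12496 s.
t = x/V₂ + tᵢ = 69.6/1943 + 0.12496 = 0.16078 s.

160.8 ms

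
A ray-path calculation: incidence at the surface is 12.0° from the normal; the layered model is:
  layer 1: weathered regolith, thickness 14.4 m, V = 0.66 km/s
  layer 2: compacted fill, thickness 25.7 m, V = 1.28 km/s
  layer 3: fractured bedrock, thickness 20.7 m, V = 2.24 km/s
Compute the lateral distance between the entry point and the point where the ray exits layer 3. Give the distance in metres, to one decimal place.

p = sin θ₁/V₁ = sin 12.0°/0.66 = 3.1502e-01 s/km is conserved through the stack.
Layer 1: θ = 12.00°; offset = 14.4·tan 12.00° = 3.061 m.
Layer 2: sin θ = p·1.28 = 0.4032 → θ = 23.78°; offset = 25.7·tan 23.78° = 11.324 m.
Layer 3: sin θ = p·2.24 = 0.7056 → θ = 44.88°; offset = 20.7·tan 44.88° = 20.614 m.
Total horizontal offset = 34.999 m.

35.0 m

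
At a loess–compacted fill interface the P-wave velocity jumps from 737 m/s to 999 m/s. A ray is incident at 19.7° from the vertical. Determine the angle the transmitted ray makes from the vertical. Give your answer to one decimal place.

27.2°

Snell's law: sin θ₂ = (V₂/V₁)·sin θ₁ = (999/737)·sin 19.7° = 0.4569.
θ₂ = sin⁻¹(0.4569) = 27.19° (from vertical).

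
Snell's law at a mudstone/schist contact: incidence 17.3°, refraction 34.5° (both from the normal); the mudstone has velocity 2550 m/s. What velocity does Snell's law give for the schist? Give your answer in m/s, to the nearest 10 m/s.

Snell's law: sin 17.3°/V₁ = sin 34.5°/V₂.
V₂ = V₁·sin 34.5°/sin 17.3° = 2550 × 1.9047 = 4856.95 m/s.

4860 m/s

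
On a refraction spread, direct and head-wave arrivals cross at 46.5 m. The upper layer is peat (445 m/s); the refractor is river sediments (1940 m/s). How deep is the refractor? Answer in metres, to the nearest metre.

18 m

x_cross = 2h·√((V₂+V₁)/(V₂−V₁)) → h = x_cross / (2·√((V₂+V₁)/(V₂−V₁))).
√((V₂+V₁)/(V₂−V₁)) = √((1940+445)/(1940−445)) = 1.2631.
h = 46.5 / (2·1.2631) = 18.41 m.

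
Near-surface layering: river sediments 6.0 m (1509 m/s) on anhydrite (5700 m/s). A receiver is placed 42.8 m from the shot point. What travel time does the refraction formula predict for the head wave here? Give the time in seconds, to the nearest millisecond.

θ_c = arcsin(V₁/V₂) = arcsin(1509/5700) = 15.35°, cos θ_c = 0.9643.
Intercept time tᵢ = 2h cos θ_c / V₁ = 2·6.0·0.9643/1509 = 0.00767 s.
t = x/V₂ + tᵢ = 42.8/5700 + 0.00767 = 0.01518 s.

0.015 s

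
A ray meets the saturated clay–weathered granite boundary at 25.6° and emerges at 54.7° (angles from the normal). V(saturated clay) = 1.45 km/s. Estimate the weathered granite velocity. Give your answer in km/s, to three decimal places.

sin 25.6° = 0.4321; sin 54.7° = 0.8161.
V₂ = V₁·(sin θ₂/sin θ₁) = 1.45·(0.8161/0.4321) = 2.739 km/s.

2.739 km/s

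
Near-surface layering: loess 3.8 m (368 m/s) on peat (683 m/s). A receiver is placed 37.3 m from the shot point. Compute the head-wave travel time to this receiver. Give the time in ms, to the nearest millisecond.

t = x/V₂ + 2h·√(V₂²−V₁²)/(V₁V₂).
√(V₂²−V₁²) = √(683²−368²) = 575.4 m/s; delay term = 2·3.8·575.4/(368·683) = 0.01740 s.
t = 37.3/683 + 0.01740 = 0.07201 s.

72 ms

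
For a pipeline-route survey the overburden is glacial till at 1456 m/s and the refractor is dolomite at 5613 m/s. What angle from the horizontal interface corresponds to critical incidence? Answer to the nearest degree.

At critical incidence the refracted ray runs along the interface (θ₂ = 90°), so sin θ_c = V₁/V₂.
θ_c = arcsin(1456/5613) = arcsin 0.2594 = 15.03°.
Measured from the interface: 90° − 15.03° = 74.97°.

75°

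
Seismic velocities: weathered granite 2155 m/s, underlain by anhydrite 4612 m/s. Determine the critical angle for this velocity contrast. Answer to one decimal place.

27.9°

Critical incidence: sin θ_c = V₁/V₂ = 2155/4612 = 0.4673.
θ_c = arcsin 0.4673 = 27.86°.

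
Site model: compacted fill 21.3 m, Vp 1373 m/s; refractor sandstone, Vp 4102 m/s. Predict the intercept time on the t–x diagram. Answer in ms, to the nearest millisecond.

29 ms

tᵢ = 2h·√(V₂²−V₁²)/(V₁V₂).
√(V₂²−V₁²) = √(4102²−1373²) = 3865.4 m/s.
tᵢ = 2·21.3·3865.4/(1373·4102) = 0.02924 s.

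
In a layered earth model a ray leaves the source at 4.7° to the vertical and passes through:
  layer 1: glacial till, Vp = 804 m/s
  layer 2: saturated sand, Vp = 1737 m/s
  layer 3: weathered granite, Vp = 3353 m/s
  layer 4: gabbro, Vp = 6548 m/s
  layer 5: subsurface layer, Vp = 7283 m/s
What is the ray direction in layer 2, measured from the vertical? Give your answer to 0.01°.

10.20°

Ray parameter p = sin 4.7° / 804 = 1.0191e-04 s/m.
sin θ_2 = p·V_2 = 1.0191e-04 × 1737 = 0.1770.
θ_2 = arcsin 0.1770 = 10.20°.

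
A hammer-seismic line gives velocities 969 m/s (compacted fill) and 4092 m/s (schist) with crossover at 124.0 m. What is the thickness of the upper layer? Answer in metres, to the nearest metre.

49 m

h = (x_cross/2)·√((V₂−V₁)/(V₂+V₁)).
(V₂−V₁)/(V₂+V₁) = (4092−969)/(4092+969) = 0.6171; √ = 0.7855.
h = (124.0/2)·0.7855 = 48.70 m.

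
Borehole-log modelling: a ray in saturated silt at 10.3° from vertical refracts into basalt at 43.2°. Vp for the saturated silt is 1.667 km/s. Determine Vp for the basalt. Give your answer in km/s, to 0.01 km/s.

Snell's law: sin 10.3°/V₁ = sin 43.2°/V₂.
V₂ = V₁·sin 43.2°/sin 10.3° = 1.667 × 3.8285 = 6.38 km/s.

6.38 km/s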